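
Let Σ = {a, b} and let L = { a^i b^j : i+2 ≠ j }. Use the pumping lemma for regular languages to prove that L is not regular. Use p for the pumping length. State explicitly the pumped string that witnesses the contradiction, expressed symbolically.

Assume L is regular. Let p be the pumping length given by the pumping lemma.
Choose w = a^p b^{p+p!+2}. Since p ≠ (p+p!+2)-2 = p+p!, w ∈ L; and |w| ≥ p.
Write w = xyz as guaranteed by the lemma, with |xy| ≤ p and y is nonempty.
The first p characters of w are a's, so xy (and hence y) consists only of a's. Write y = a^k, 1 ≤ k ≤ p.
Since 1 ≤ k ≤ p, k divides p!; set t = 1 + p!/k. Then xy^t z has p + (p!/k)·k = p + p! copies of a. Now the a-count is p+p! and (b-count)-2 = (p+p!+2)-2 = p+p!, so i+2 ≠ j fails. So xy^t z = a^{p+p!} b^{p+p!+2} ∉ L.
This is a contradiction; hence L is not regular.

a^{p+p!} b^{p+p!+2}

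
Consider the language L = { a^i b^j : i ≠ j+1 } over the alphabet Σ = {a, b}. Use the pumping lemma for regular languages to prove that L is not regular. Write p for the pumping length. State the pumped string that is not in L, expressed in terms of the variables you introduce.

a^{p+p!} b^{p+p!-1}

Toward a contradiction, assume L is regular with pumping length p.
Choose w = a^p b^{p+p!-1}. Since p ≠ (p+p!-1)+1 = p+p!, w ∈ L; and |w| ≥ p.
Write w = xyz as guaranteed by the lemma, with |xy| ≤ p and |y| ≥ 1.
Because |xy| ≤ p and w begins with p copies of a, we have y = a^k with 1 ≤ k ≤ p.
Since 1 ≤ k ≤ p, k divides p!; set t = 1 + p!/k. Then xy^t z has p + (p!/k)·k = p + p! copies of a. Now the a-count is p+p! and (b-count)+1 = (p+p!-1)+1 = p+p!, so i ≠ j+1 fails. So xy^t z = a^{p+p!} b^{p+p!-1} ∉ L.
This contradicts the pumping lemma, so L is not regular.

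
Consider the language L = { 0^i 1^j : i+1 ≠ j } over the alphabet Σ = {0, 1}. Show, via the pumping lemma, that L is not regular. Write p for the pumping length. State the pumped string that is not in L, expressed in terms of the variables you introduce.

Assume L is regular. Let p be the pumping length given by the pumping lemma.
Choose w = 0^p 1^{p+p!+1}. Since p ≠ (p+p!+1)-1 = p+p!, w ∈ L; and |w| ≥ p.
The pumping lemma gives a decomposition w = xyz where |xy| ≤ p and |y| > 0.
Because |xy| ≤ p and w begins with p copies of 0, we have y = 0^k with 1 ≤ k ≤ p.
Since 1 ≤ k ≤ p, k divides p!; set t = 1 + p!/k. Then xy^t z has p + (p!/k)·k = p + p! copies of 0. Now the 0-count is p+p! and (1-count)-1 = (p+p!+1)-1 = p+p!, so i+1 ≠ j fails. So xy^t z = 0^{p+p!} 1^{p+p!+1} ∉ L.
Contradiction. Therefore L is not regular.

0^{p+p!} 1^{p+p!+1}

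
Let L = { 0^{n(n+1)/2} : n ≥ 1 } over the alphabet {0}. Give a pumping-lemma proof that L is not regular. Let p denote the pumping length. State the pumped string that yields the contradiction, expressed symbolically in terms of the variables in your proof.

0^{p(p+1)/2+k}

Suppose for contradiction that L is regular, and let p be the pumping length.
Take w = 0^{p(p+1)/2} ∈ L with |w| = p(p+1)/2 ≥ p.
By the pumping lemma, w = xyz with |xy| ≤ p and |y| > 0.
Then y = 0^k for some k with 1 ≤ k ≤ p.
Pump with i = 2: xy^2z = 0^{p(p+1)/2+k}. Since 1 ≤ k ≤ p, p(p+1)/2 < p(p+1)/2+k ≤ p(p+1)/2+p < (p+1)(p+2)/2, so p(p+1)/2+k is strictly between consecutive triangular numbers. So xy^2z ∉ L.
Contradiction. Therefore L is not regular.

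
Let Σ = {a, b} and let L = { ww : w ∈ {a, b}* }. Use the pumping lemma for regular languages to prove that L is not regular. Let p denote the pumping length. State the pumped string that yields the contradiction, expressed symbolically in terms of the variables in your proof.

a^{p+k} b^p a^p b^p

Assume L is regular. Let p be the pumping length given by the pumping lemma.
Take w = a^p b^p a^p b^p = uu where u = a^pb^p; then w ∈ L and |w| = 4p ≥ p.
By the pumping lemma, w = xyz with |xy| ≤ p and |y| ≥ 1.
Because |xy| ≤ p and w begins with p copies of a, we have y = a^k with 1 ≤ k ≤ p.
Pump with i = 2: xy^2z = a^{p+k} b^p a^p b^p, of length 4p+k. Suppose this equals vv. The string starts with a and ends with b, so v does too; thus the boundary between the two copies of v is a b→a transition. There is exactly one such transition, at position 2p+k, so |v| = 2p+k and |vv| = 4p+2k ≠ 4p+k since k ≥ 1. So xy^2z ∉ L.
This is a contradiction; hence L is not regular.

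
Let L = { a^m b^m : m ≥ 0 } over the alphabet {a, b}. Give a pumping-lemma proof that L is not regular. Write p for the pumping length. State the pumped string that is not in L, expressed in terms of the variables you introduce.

a^{p+k} b^p

Assume L is regular. Let p be the pumping length given by the pumping lemma.
Take w = a^p b^p. Then w ∈ L and |w| = 2p ≥ p.
By the pumping lemma, w = xyz with |xy| ≤ p and |y| > 0.
Because |xy| ≤ p and w begins with p copies of a, we have y = a^k with 1 ≤ k ≤ p.
Pump with i = 2: xy^2z = a^{p+k} b^p. For this to lie in L we would need p = p+k, which forces k = 0. But k ≥ 1, so xy^2z ∉ L.
This contradicts the pumping lemma, so L is not regular.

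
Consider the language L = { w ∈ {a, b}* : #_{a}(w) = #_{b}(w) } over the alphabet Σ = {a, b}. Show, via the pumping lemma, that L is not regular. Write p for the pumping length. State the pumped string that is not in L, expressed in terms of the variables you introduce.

a^{p+k} b^p

Assume L is regular. Let p be the pumping length given by the pumping lemma.
Choose w = a^p b^p ∈ L with |w| = 2p ≥ p.
Write w = xyz as guaranteed by the lemma, with |xy| ≤ p and y is nonempty.
Because |xy| ≤ p and w begins with p copies of a, we have y = a^k with 1 ≤ k ≤ p.
Pump with i = 2: xy^2z = a^{p+k} b^p has p+k occurrences of a but only p of b. Since k ≥ 1 the counts differ, so xy^2z ∉ L.
Contradiction. Therefore L is not regular.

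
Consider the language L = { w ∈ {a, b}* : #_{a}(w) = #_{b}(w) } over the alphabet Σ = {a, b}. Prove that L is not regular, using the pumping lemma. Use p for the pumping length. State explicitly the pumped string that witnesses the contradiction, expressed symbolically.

a^{p+k} b^p

Suppose for contradiction that L is regular, and let p be the pumping length.
Choose w = a^p b^p ∈ L with |w| = 2p ≥ p.
Write w = xyz as guaranteed by the lemma, with |xy| ≤ p and y is nonempty.
Since the first p symbols of w are all a's and |xy| ≤ p, y lies entirely in the leading a-block: y = a^k for some k with 1 ≤ k ≤ p.
Pump with i = 2: xy^2z = a^{p+k} b^p has p+k occurrences of a but only p of b. Since k ≥ 1 the counts differ, so xy^2z ∉ L.
This contradicts the pumping lemma, so L is not regular.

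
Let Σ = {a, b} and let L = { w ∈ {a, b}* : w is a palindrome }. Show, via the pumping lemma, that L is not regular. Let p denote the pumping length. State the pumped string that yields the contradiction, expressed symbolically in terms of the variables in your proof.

a^{p+k} b a^p

Suppose for contradiction that L is regular, and let p be the pumping length.
Take w = a^p b a^p, a palindrome of length 2p+1 ≥ p.
By the pumping lemma, w = xyz with |xy| ≤ p and |y| > 0.
The first p characters of w are a's, so xy (and hence y) consists only of a's. Write y = a^k, 1 ≤ k ≤ p.
Pump with i = 2: xy^2z = a^{p+k} b a^p. Its reverse is a^p b a^{p+k}, which differs from xy^2z since k ≥ 1. So xy^2z is not a palindrome and xy^2z ∉ L.
This contradicts the pumping lemma, so L is not regular.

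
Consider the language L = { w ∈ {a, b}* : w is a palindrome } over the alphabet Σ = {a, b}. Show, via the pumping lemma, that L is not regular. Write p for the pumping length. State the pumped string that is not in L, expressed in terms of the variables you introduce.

a^{p+k} b a^p

Toward a contradiction, assume L is regular with pumping length p.
Take w = a^p b a^p, a palindrome of length 2p+1 ≥ p.
Write w = xyz as guaranteed by the lemma, with |xy| ≤ p and |y| > 0.
The first p characters of w are a's, so xy (and hence y) consists only of a's. Write y = a^k, 1 ≤ k ≤ p.
Pump with i = 2: xy^2z = a^{p+k} b a^p. Its reverse is a^p b a^{p+k}, which differs from xy^2z since k ≥ 1. So xy^2z is not a palindrome and xy^2z ∉ L.
This is a contradiction; hence L is not regular.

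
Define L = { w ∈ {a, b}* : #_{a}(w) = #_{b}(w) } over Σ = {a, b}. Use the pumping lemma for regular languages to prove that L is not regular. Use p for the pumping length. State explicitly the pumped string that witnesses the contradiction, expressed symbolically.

Toward a contradiction, assume L is regular with pumping length p.
Choose w = a^p b^p ∈ L with |w| = 2p ≥ p.
Write w = xyz as guaranteed by the lemma, with |xy| ≤ p and y is nonempty.
The first p characters of w are a's, so xy (and hence y) consists only of a's. Write y = a^k, 1 ≤ k ≤ p.
Pump with i = 2: xy^2z = a^{p+k} b^p has p+k occurrences of a but only p of b. Since k ≥ 1 the counts differ, so xy^2z ∉ L.
This contradicts the pumping lemma, so L is not regular.

a^{p+k} b^p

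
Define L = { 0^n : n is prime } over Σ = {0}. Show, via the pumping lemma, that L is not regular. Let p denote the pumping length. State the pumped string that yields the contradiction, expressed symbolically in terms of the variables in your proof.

Suppose for contradiction that L is regular, and let p be the pumping length.
Let q be a prime with q ≥ p+2 (infinitely many primes exist), and take w = 0^q ∈ L with |w| = q ≥ p.
Write w = xyz as guaranteed by the lemma, with |xy| ≤ p and y is nonempty.
Then y = 0^k for some k with 1 ≤ k ≤ p.
Since 1 ≤ k ≤ p, |xz| = q-k. Pump with i = q+1: |xy^{q+1}z| = (q-k)+(q+1)k = q+qk = q(1+k), which is composite (both factors ≥ 2). So xy^{q+1}z = 0^{q(1+k)} ∉ L.
Contradiction. Therefore L is not regular.

0^{q(1+k)}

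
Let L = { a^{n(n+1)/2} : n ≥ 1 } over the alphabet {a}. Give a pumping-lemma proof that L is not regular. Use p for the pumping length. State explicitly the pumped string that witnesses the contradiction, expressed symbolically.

a^{p(p+1)/2+k}

Toward a contradiction, assume L is regular with pumping length p.
Take w = a^{p(p+1)/2} ∈ L with |w| = p(p+1)/2 ≥ p.
The pumping lemma gives a decomposition w = xyz where |xy| ≤ p and |y| ≥ 1.
Then y = a^k for some k with 1 ≤ k ≤ p.
Pump with i = 2: xy^2z = a^{p(p+1)/2+k}. Since 1 ≤ k ≤ p, p(p+1)/2 < p(p+1)/2+k ≤ p(p+1)/2+p < (p+1)(p+2)/2, so p(p+1)/2+k is strictly between consecutive triangular numbers. So xy^2z ∉ L.
This contradicts the pumping lemma, so L is not regular.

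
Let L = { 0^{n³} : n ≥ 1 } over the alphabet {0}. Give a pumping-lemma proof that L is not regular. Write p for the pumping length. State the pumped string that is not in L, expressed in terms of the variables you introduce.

0^{p³+k}

Toward a contradiction, assume L is regular with pumping length p.
Take w = 0^{p³} ∈ L with |w| = p³ ≥ p.
Write w = xyz as guaranteed by the lemma, with |xy| ≤ p and |y| > 0.
Then y = 0^k for some k with 1 ≤ k ≤ p.
Pump with i = 2: xy^2z = 0^{p³+k}. Since 1 ≤ k ≤ p, p³ < p³+k ≤ p³+p < p³+3p²+3p+1 = (p+1)³, so p³+k is not a perfect cube. So xy^2z ∉ L.
This contradicts the pumping lemma, so L is not regular.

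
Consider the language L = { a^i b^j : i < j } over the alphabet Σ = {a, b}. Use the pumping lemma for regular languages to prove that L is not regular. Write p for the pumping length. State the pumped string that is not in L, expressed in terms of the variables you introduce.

a^{p+k} b^{p+1}

Suppose for contradiction that L is regular, and let p be the pumping length.
Choose w = a^p b^{p+1} ∈ L, with |w| = 2p+1 ≥ p.
The pumping lemma gives a decomposition w = xyz where |xy| ≤ p and y is nonempty.
Because |xy| ≤ p and w begins with p copies of a, we have y = a^k with 1 ≤ k ≤ p.
Consider xy^2z = a^{p+k} b^{p+1}. Since k ≥ 1, the a-count p+k is at least p+1, so i < j fails; thus xy^2z ∉ L.
This contradicts the pumping lemma, so L is not regular.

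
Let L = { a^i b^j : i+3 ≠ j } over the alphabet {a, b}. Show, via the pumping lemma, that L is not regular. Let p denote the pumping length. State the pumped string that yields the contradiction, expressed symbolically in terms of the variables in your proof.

a^{p+p!} b^{p+p!+3}

Assume L is regular. Let p be the pumping length given by the pumping lemma.
Choose w = a^p b^{p+p!+3}. Since p ≠ (p+p!+3)-3 = p+p!, w ∈ L; and |w| ≥ p.
Write w = xyz as guaranteed by the lemma, with |xy| ≤ p and y is nonempty.
Since the first p symbols of w are all a's and |xy| ≤ p, y lies entirely in the leading a-block: y = a^k for some k with 1 ≤ k ≤ p.
Since 1 ≤ k ≤ p, k divides p!; set t = 1 + p!/k. Then xy^t z has p + (p!/k)·k = p + p! copies of a. Now the a-count is p+p! and (b-count)-3 = (p+p!+3)-3 = p+p!, so i+3 ≠ j fails. So xy^t z = a^{p+p!} b^{p+p!+3} ∉ L.
Contradiction. Therefore L is not regular.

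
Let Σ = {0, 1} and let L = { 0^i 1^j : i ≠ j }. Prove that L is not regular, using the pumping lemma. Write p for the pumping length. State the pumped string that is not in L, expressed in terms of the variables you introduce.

0^{p+p!} 1^{p+p!}

Assume L is regular. Let p be the pumping length given by the pumping lemma.
Choose w = 0^p 1^{p+p!}. Since p ≠ p+p!, w ∈ L; and |w| ≥ p.
Write w = xyz as guaranteed by the lemma, with |xy| ≤ p and |y| > 0.
Since the first p symbols of w are all 0's and |xy| ≤ p, y lies entirely in the leading 0-block: y = 0^k for some k with 1 ≤ k ≤ p.
Since 1 ≤ k ≤ p, k divides p!; set t = 1 + p!/k. Then xy^t z has p + (p!/k)·k = p + p! copies of 0. Now the 0-count equals the 1-count, so i ≠ j fails. So xy^t z = 0^{p+p!} 1^{p+p!} ∉ L.
This contradicts the pumping lemma, so L is not regular.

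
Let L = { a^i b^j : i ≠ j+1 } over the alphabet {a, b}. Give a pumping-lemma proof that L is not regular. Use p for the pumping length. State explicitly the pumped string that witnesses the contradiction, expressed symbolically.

a^{p+p!} b^{p+p!-1}

Assume L is regular. Let p be the pumping length given by the pumping lemma.
Choose w = a^p b^{p+p!-1}. Since p ≠ (p+p!-1)+1 = p+p!, w ∈ L; and |w| ≥ p.
Write w = xyz as guaranteed by the lemma, with |xy| ≤ p and y is nonempty.
The first p characters of w are a's, so xy (and hence y) consists only of a's. Write y = a^k, 1 ≤ k ≤ p.
Since 1 ≤ k ≤ p, k divides p!; set t = 1 + p!/k. Then xy^t z has p + (p!/k)·k = p + p! copies of a. Now the a-count is p+p! and (b-count)+1 = (p+p!-1)+1 = p+p!, so i ≠ j+1 fails. So xy^t z = a^{p+p!} b^{p+p!-1} ∉ L.
This is a contradiction; hence L is not regular.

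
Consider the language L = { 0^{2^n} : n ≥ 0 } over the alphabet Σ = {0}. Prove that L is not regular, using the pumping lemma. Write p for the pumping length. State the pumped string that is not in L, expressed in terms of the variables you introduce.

Toward a contradiction, assume L is regular with pumping length p.
Take w = 0^{2^p} ∈ L with |w| = 2^p ≥ p.
The pumping lemma gives a decomposition w = xyz where |xy| ≤ p and |y| ≥ 1.
Then y = 0^k for some k with 1 ≤ k ≤ p.
Pump with i = 2: xy^2z = 0^{2^p+k}. Since 1 ≤ k ≤ p < 2^p, we have 2^p < 2^p+k < 2^{p+1}, so 2^p+k is not a power of 2. So xy^2z ∉ L.
Contradiction. Therefore L is not regular.

0^{2^p+k}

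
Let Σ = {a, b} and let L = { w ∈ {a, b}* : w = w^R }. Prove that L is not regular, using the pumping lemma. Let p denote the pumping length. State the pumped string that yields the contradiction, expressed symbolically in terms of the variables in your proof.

Toward a contradiction, assume L is regular with pumping length p.
Take w = a^p b a^p, a palindrome of length 2p+1 ≥ p.
Write w = xyz as guaranteed by the lemma, with |xy| ≤ p and |y| > 0.
Because |xy| ≤ p and w begins with p copies of a, we have y = a^k with 1 ≤ k ≤ p.
Pump with i = 2: xy^2z = a^{p+k} b a^p. Its reverse is a^p b a^{p+k}, which differs from xy^2z since k ≥ 1. So xy^2z is not a palindrome and xy^2z ∉ L.
Contradiction. Therefore L is not regular.

a^{p+k} b a^p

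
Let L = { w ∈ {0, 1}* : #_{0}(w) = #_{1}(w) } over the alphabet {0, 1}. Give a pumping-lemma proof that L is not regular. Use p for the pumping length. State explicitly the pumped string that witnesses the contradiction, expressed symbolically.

0^{p+k} 1^p

Suppose for contradiction that L is regular, and let p be the pumping length.
Choose w = 0^p 1^p ∈ L with |w| = 2p ≥ p.
The pumping lemma gives a decomposition w = xyz where |xy| ≤ p and y is nonempty.
Since the first p symbols of w are all 0's and |xy| ≤ p, y lies entirely in the leading 0-block: y = 0^k for some k with 1 ≤ k ≤ p.
Pump with i = 2: xy^2z = 0^{p+k} 1^p has p+k occurrences of 0 but only p of 1. Since k ≥ 1 the counts differ, so xy^2z ∉ L.
Contradiction. Therefore L is not regular.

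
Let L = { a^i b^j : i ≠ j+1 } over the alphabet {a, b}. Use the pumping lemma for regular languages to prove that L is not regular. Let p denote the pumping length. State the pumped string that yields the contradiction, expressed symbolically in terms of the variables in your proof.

a^{p+p!} b^{p+p!-1}

Suppose for contradiction that L is regular, and let p be the pumping length.
Choose w = a^p b^{p+p!-1}. Since p ≠ (p+p!-1)+1 = p+p!, w ∈ L; and |w| ≥ p.
The pumping lemma gives a decomposition w = xyz where |xy| ≤ p and |y| > 0.
Since the first p symbols of w are all a's and |xy| ≤ p, y lies entirely in the leading a-block: y = a^k for some k with 1 ≤ k ≤ p.
Since 1 ≤ k ≤ p, k divides p!; set t = 1 + p!/k. Then xy^t z has p + (p!/k)·k = p + p! copies of a. Now the a-count is p+p! and (b-count)+1 = (p+p!-1)+1 = p+p!, so i ≠ j+1 fails. So xy^t z = a^{p+p!} b^{p+p!-1} ∉ L.
This contradicts the pumping lemma, so L is not regular.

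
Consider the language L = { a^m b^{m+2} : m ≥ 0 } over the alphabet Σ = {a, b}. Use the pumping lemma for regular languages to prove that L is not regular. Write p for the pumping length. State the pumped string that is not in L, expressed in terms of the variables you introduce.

Assume L is regular; let p be its pumping constant.
Choose w = a^p b^{p+2}, which is in L with |w| = 2p+2 ≥ p.
The pumping lemma gives a decomposition w = xyz where |xy| ≤ p and y is nonempty.
Because |xy| ≤ p and w begins with p copies of a, we have y = a^k with 1 ≤ k ≤ p.
Pump with i = 2: xy^2z = a^{p+k} b^{p+2}. For this to lie in L we would need p+2 = (p+k)+2, which forces k = 0. But k ≥ 1, so xy^2z ∉ L.
Contradiction. Therefore L is not regular.

a^{p+k} b^{p+2}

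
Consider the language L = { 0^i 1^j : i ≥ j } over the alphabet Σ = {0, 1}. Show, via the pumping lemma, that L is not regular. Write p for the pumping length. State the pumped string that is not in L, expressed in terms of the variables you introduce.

0^{p-k} 1^p

Suppose for contradiction that L is regular, and let p be the pumping length.
Choose w = 0^p 1^p ∈ L, with |w| = 2p ≥ p.
Write w = xyz as guaranteed by the lemma, with |xy| ≤ p and |y| > 0.
Because |xy| ≤ p and w begins with p copies of 0, we have y = 0^k with 1 ≤ k ≤ p.
Consider xy^0z = xz = 0^{p-k} 1^p. Since k ≥ 1, the 0-count p-k is less than p, so i ≥ j fails; thus xz ∉ L.
This is a contradiction; hence L is not regular.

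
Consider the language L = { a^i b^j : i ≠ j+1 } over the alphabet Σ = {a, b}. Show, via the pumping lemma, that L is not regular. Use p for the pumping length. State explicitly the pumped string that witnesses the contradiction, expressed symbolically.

a^{p+p!} b^{p+p!-1}

Toward a contradiction, assume L is regular with pumping length p.
Choose w = a^p b^{p+p!-1}. Since p ≠ (p+p!-1)+1 = p+p!, w ∈ L; and |w| ≥ p.
By the pumping lemma, w = xyz with |xy| ≤ p and |y| ≥ 1.
The first p characters of w are a's, so xy (and hence y) consists only of a's. Write y = a^k, 1 ≤ k ≤ p.
Since 1 ≤ k ≤ p, k divides p!; set t = 1 + p!/k. Then xy^t z has p + (p!/k)·k = p + p! copies of a. Now the a-count is p+p! and (b-count)+1 = (p+p!-1)+1 = p+p!, so i ≠ j+1 fails. So xy^t z = a^{p+p!} b^{p+p!-1} ∉ L.
Contradiction. Therefore L is not regular.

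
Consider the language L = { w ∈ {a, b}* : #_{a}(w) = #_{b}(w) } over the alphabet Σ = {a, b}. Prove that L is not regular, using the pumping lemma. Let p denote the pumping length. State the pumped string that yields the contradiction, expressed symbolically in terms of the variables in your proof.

Assume L is regular; let p be its pumping constant.
Choose w = a^p b^p ∈ L with |w| = 2p ≥ p.
By the pumping lemma, w = xyz with |xy| ≤ p and |y| ≥ 1.
Since the first p symbols of w are all a's and |xy| ≤ p, y lies entirely in the leading a-block: y = a^k for some k with 1 ≤ k ≤ p.
Pump with i = 2: xy^2z = a^{p+k} b^p has p+k occurrences of a but only p of b. Since k ≥ 1 the counts differ, so xy^2z ∉ L.
Contradiction. Therefore L is not regular.

a^{p+k} b^p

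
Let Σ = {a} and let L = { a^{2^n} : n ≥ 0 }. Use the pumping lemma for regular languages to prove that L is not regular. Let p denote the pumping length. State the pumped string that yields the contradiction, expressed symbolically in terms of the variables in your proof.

Toward a contradiction, assume L is regular with pumping length p.
Take w = a^{2^p} ∈ L with |w| = 2^p ≥ p.
Write w = xyz as guaranteed by the lemma, with |xy| ≤ p and |y| > 0.
Then y = a^k for some k with 1 ≤ k ≤ p.
Pump with i = 2: xy^2z = a^{2^p+k}. Since 1 ≤ k ≤ p < 2^p, we have 2^p < 2^p+k < 2^{p+1}, so 2^p+k is not a power of 2. So xy^2z ∉ L.
This contradicts the pumping lemma, so L is not regular.

a^{2^p+k}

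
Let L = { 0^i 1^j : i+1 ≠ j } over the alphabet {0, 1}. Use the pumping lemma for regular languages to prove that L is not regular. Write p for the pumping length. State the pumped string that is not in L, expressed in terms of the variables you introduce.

0^{p+p!} 1^{p+p!+1}

Assume L is regular; let p be its pumping constant.
Choose w = 0^p 1^{p+p!+1}. Since p ≠ (p+p!+1)-1 = p+p!, w ∈ L; and |w| ≥ p.
Write w = xyz as guaranteed by the lemma, with |xy| ≤ p and |y| > 0.
Since the first p symbols of w are all 0's and |xy| ≤ p, y lies entirely in the leading 0-block: y = 0^k for some k with 1 ≤ k ≤ p.
Since 1 ≤ k ≤ p, k divides p!; set t = 1 + p!/k. Then xy^t z has p + (p!/k)·k = p + p! copies of 0. Now the 0-count is p+p! and (1-count)-1 = (p+p!+1)-1 = p+p!, so i+1 ≠ j fails. So xy^t z = 0^{p+p!} 1^{p+p!+1} ∉ L.
Contradiction. Therefore L is not regular.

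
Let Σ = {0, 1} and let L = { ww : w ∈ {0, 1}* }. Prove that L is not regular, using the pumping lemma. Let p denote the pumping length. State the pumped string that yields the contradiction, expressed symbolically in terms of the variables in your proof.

0^{p+k} 1^p 0^p 1^p

Suppose for contradiction that L is regular, and let p be the pumping length.
Take w = 0^p 1^p 0^p 1^p = uu where u = 0^p1^p; then w ∈ L and |w| = 4p ≥ p.
The pumping lemma gives a decomposition w = xyz where |xy| ≤ p and y is nonempty.
The first p characters of w are 0's, so xy (and hence y) consists only of 0's. Write y = 0^k, 1 ≤ k ≤ p.
Pump with i = 2: xy^2z = 0^{p+k} 1^p 0^p 1^p, of length 4p+k. Suppose this equals vv. The string starts with 0 and ends with 1, so v does too; thus the boundary between the two copies of v is a 1→0 transition. There is exactly one such transition, at position 2p+k, so |v| = 2p+k and |vv| = 4p+2k ≠ 4p+k since k ≥ 1. So xy^2z ∉ L.
Contradiction. Therefore L is not regular.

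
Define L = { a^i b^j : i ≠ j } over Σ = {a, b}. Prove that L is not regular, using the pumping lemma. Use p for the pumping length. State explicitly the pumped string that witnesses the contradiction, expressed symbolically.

Toward a contradiction, assume L is regular with pumping length p.
Choose w = a^p b^{p+p!}. Since p ≠ p+p!, w ∈ L; and |w| ≥ p.
The pumping lemma gives a decomposition w = xyz where |xy| ≤ p and |y| ≥ 1.
Since the first p symbols of w are all a's and |xy| ≤ p, y lies entirely in the leading a-block: y = a^k for some k with 1 ≤ k ≤ p.
Since 1 ≤ k ≤ p, k divides p!; set t = 1 + p!/k. Then xy^t z has p + (p!/k)·k = p + p! copies of a. Now the a-count equals the b-count, so i ≠ j fails. So xy^t z = a^{p+p!} b^{p+p!} ∉ L.
This contradicts the pumping lemma, so L is not regular.

a^{p+p!} b^{p+p!}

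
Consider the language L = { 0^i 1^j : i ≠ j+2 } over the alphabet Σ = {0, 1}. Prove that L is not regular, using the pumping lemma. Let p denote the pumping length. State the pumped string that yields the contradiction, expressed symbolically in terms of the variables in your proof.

0^{p+p!} 1^{p+p!-2}

Suppose for contradiction that L is regular, and let p be the pumping length.
Choose w = 0^p 1^{p+p!-2}. Since p ≠ (p+p!-2)+2 = p+p!, w ∈ L; and |w| ≥ p.
By the pumping lemma, w = xyz with |xy| ≤ p and y is nonempty.
Because |xy| ≤ p and w begins with p copies of 0, we have y = 0^k with 1 ≤ k ≤ p.
Since 1 ≤ k ≤ p, k divides p!; set t = 1 + p!/k. Then xy^t z has p + (p!/k)·k = p + p! copies of 0. Now the 0-count is p+p! and (1-count)+2 = (p+p!-2)+2 = p+p!, so i ≠ j+2 fails. So xy^t z = 0^{p+p!} 1^{p+p!-2} ∉ L.
This is a contradiction; hence L is not regular.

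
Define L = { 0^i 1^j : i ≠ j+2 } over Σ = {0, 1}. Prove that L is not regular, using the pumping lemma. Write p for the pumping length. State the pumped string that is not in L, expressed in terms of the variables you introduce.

0^{p+p!} 1^{p+p!-2}

Assume L is regular; let p be its pumping constant.
Choose w = 0^p 1^{p+p!-2}. Since p ≠ (p+p!-2)+2 = p+p!, w ∈ L; and |w| ≥ p.
By the pumping lemma, w = xyz with |xy| ≤ p and y is nonempty.
Because |xy| ≤ p and w begins with p copies of 0, we have y = 0^k with 1 ≤ k ≤ p.
Since 1 ≤ k ≤ p, k divides p!; set t = 1 + p!/k. Then xy^t z has p + (p!/k)·k = p + p! copies of 0. Now the 0-count is p+p! and (1-count)+2 = (p+p!-2)+2 = p+p!, so i ≠ j+2 fails. So xy^t z = 0^{p+p!} 1^{p+p!-2} ∉ L.
This is a contradiction; hence L is not regular.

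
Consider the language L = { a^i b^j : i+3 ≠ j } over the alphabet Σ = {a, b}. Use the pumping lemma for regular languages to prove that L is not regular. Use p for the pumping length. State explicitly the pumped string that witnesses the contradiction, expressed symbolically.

a^{p+p!} b^{p+p!+3}

Suppose for contradiction that L is regular, and let p be the pumping length.
Choose w = a^p b^{p+p!+3}. Since p ≠ (p+p!+3)-3 = p+p!, w ∈ L; and |w| ≥ p.
By the pumping lemma, w = xyz with |xy| ≤ p and |y| ≥ 1.
Because |xy| ≤ p and w begins with p copies of a, we have y = a^k with 1 ≤ k ≤ p.
Since 1 ≤ k ≤ p, k divides p!; set t = 1 + p!/k. Then xy^t z has p + (p!/k)·k = p + p! copies of a. Now the a-count is p+p! and (b-count)-3 = (p+p!+3)-3 = p+p!, so i+3 ≠ j fails. So xy^t z = a^{p+p!} b^{p+p!+3} ∉ L.
Contradiction. Therefore L is not regular.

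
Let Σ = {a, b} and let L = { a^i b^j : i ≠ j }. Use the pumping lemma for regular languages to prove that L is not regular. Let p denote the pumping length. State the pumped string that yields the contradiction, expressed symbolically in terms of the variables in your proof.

a^{p+p!} b^{p+p!}

Suppose for contradiction that L is regular, and let p be the pumping length.
Choose w = a^p b^{p+p!}. Since p ≠ p+p!, w ∈ L; and |w| ≥ p.
Write w = xyz as guaranteed by the lemma, with |xy| ≤ p and |y| ≥ 1.
Since the first p symbols of w are all a's and |xy| ≤ p, y lies entirely in the leading a-block: y = a^k for some k with 1 ≤ k ≤ p.
Since 1 ≤ k ≤ p, k divides p!; set t = 1 + p!/k. Then xy^t z has p + (p!/k)·k = p + p! copies of a. Now the a-count equals the b-count, so i ≠ j fails. So xy^t z = a^{p+p!} b^{p+p!} ∉ L.
Contradiction. Therefore L is not regular.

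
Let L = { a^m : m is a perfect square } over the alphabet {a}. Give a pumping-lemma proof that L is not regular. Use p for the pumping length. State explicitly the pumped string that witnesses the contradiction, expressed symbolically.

Toward a contradiction, assume L is regular with pumping length p.
Take w = a^{p²} ∈ L with |w| = p² ≥ p.
The pumping lemma gives a decomposition w = xyz where |xy| ≤ p and |y| ≥ 1.
Then y = a^k for some k with 1 ≤ k ≤ p.
Pump with i = 2: xy^2z = a^{p²+k}. Since 1 ≤ k ≤ p, p² < p²+k ≤ p²+p < (p+1)², so p²+k lies strictly between consecutive squares and is not a perfect square. So xy^2z ∉ L.
This contradicts the pumping lemma, so L is not regular.

a^{p²+k}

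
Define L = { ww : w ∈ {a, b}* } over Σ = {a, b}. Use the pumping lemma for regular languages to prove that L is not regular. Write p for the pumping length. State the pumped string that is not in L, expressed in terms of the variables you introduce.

Toward a contradiction, assume L is regular with pumping length p.
Take w = a^p b^p a^p b^p = uu where u = a^pb^p; then w ∈ L and |w| = 4p ≥ p.
By the pumping lemma, w = xyz with |xy| ≤ p and |y| ≥ 1.
The first p characters of w are a's, so xy (and hence y) consists only of a's. Write y = a^k, 1 ≤ k ≤ p.
Pump with i = 2: xy^2z = a^{p+k} b^p a^p b^p, of length 4p+k. Suppose this equals vv. The string starts with a and ends with b, so v does too; thus the boundary between the two copies of v is a b→a transition. There is exactly one such transition, at position 2p+k, so |v| = 2p+k and |vv| = 4p+2k ≠ 4p+k since k ≥ 1. So xy^2z ∉ L.
This contradicts the pumping lemma, so L is not regular.

a^{p+k} b^p a^p b^p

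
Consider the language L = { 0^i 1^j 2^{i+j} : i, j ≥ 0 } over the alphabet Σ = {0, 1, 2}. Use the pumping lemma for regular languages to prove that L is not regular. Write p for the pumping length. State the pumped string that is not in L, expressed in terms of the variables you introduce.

Assume L is regular; let p be its pumping constant.
Take w = 0^p 1^p 2^{2p} ∈ L (with i=j=p, i+j=2p), |w| = 4p ≥ p.
Write w = xyz as guaranteed by the lemma, with |xy| ≤ p and |y| > 0.
Since the first p symbols of w are all 0's and |xy| ≤ p, y lies entirely in the leading 0-block: y = 0^k for some k with 1 ≤ k ≤ p.
Consider xy^2z = 0^{p+k} 1^p 2^{2p}. Now the 0- and 1-counts sum to 2p+k, but the 2-count is 2p ≠ 2p+k. So xy^2z ∉ L.
Contradiction. Therefore L is not regular.

0^{p+k} 1^p 2^{2p}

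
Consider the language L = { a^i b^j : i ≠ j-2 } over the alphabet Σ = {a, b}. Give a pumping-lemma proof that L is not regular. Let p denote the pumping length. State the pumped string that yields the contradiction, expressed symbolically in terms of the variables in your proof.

a^{p+p!} b^{p+p!+2}

Suppose for contradiction that L is regular, and let p be the pumping length.
Choose w = a^p b^{p+p!+2}. Since p ≠ (p+p!+2)-2 = p+p!, w ∈ L; and |w| ≥ p.
The pumping lemma gives a decomposition w = xyz where |xy| ≤ p and y is nonempty.
Since the first p symbols of w are all a's and |xy| ≤ p, y lies entirely in the leading a-block: y = a^k for some k with 1 ≤ k ≤ p.
Since 1 ≤ k ≤ p, k divides p!; set t = 1 + p!/k. Then xy^t z has p + (p!/k)·k = p + p! copies of a. Now the a-count is p+p! and (b-count)-2 = (p+p!+2)-2 = p+p!, so i ≠ j-2 fails. So xy^t z = a^{p+p!} b^{p+p!+2} ∉ L.
This contradicts the pumping lemma, so L is not regular.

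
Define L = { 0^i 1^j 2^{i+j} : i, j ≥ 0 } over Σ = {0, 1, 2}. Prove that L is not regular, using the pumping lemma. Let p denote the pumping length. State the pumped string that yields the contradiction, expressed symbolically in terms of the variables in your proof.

Toward a contradiction, assume L is regular with pumping length p.
Take w = 0^p 1^p 2^{2p} ∈ L (with i=j=p, i+j=2p), |w| = 4p ≥ p.
The pumping lemma gives a decomposition w = xyz where |xy| ≤ p and |y| ≥ 1.
Because |xy| ≤ p and w begins with p copies of 0, we have y = 0^k with 1 ≤ k ≤ p.
Consider xy^2z = 0^{p+k} 1^p 2^{2p}. Now the 0- and 1-counts sum to 2p+k, but the 2-count is 2p ≠ 2p+k. So xy^2z ∉ L.
Contradiction. Therefore L is not regular.

0^{p+k} 1^p 2^{2p}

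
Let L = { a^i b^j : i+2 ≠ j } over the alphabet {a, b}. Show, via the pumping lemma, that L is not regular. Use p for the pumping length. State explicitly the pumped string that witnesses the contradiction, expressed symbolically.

a^{p+p!} b^{p+p!+2}

Assume L is regular; let p be its pumping constant.
Choose w = a^p b^{p+p!+2}. Since p ≠ (p+p!+2)-2 = p+p!, w ∈ L; and |w| ≥ p.
By the pumping lemma, w = xyz with |xy| ≤ p and |y| ≥ 1.
The first p characters of w are a's, so xy (and hence y) consists only of a's. Write y = a^k, 1 ≤ k ≤ p.
Since 1 ≤ k ≤ p, k divides p!; set t = 1 + p!/k. Then xy^t z has p + (p!/k)·k = p + p! copies of a. Now the a-count is p+p! and (b-count)-2 = (p+p!+2)-2 = p+p!, so i+2 ≠ j fails. So xy^t z = a^{p+p!} b^{p+p!+2} ∉ L.
This contradicts the pumping lemma, so L is not regular.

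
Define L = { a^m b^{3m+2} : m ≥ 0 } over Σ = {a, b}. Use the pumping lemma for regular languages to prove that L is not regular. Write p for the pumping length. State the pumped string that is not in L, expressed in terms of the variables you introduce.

Assume L is regular. Let p be the pumping length given by the pumping lemma.
Let w = a^p b^{3p+2} ∈ L; note |w| = 4p+2 ≥ p.
The pumping lemma gives a decomposition w = xyz where |xy| ≤ p and y is nonempty.
The first p characters of w are a's, so xy (and hence y) consists only of a's. Write y = a^k, 1 ≤ k ≤ p.
Pump with i = 2: xy^2z = a^{p+k} b^{3p+2}. For this to lie in L we would need 3p+2 = 3(p+k)+2, which forces k = 0. But k ≥ 1, so xy^2z ∉ L.
This is a contradiction; hence L is not regular.

a^{p+k} b^{3p+2}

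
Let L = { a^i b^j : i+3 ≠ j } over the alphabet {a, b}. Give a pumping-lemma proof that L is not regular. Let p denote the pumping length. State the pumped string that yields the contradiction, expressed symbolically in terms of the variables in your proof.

Toward a contradiction, assume L is regular with pumping length p.
Choose w = a^p b^{p+p!+3}. Since p ≠ (p+p!+3)-3 = p+p!, w ∈ L; and |w| ≥ p.
Write w = xyz as guaranteed by the lemma, with |xy| ≤ p and |y| ≥ 1.
Because |xy| ≤ p and w begins with p copies of a, we have y = a^k with 1 ≤ k ≤ p.
Since 1 ≤ k ≤ p, k divides p!; set t = 1 + p!/k. Then xy^t z has p + (p!/k)·k = p + p! copies of a. Now the a-count is p+p! and (b-count)-3 = (p+p!+3)-3 = p+p!, so i+3 ≠ j fails. So xy^t z = a^{p+p!} b^{p+p!+3} ∉ L.
Contradiction. Therefore L is not regular.

a^{p+p!} b^{p+p!+3}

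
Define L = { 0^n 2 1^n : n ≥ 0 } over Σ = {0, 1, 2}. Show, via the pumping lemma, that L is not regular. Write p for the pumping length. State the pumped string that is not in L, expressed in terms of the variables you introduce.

Assume L is regular; let p be its pumping constant.
Take w = 0^p 2 1^p ∈ L with |w| = 2p+1 ≥ p.
By the pumping lemma, w = xyz with |xy| ≤ p and |y| > 0.
Because |xy| ≤ p and w begins with p copies of 0, we have y = 0^k with 1 ≤ k ≤ p.
Pump with i = 2: xy^2z = 0^{p+k} 2 1^p, which would require p+k = p. But k ≥ 1, so xy^2z ∉ L.
This contradicts the pumping lemma, so L is not regular.

0^{p+k} 2 1^p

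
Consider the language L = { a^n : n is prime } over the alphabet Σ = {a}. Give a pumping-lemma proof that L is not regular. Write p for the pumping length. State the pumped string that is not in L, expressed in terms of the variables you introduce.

a^{q(1+k)}

Assume L is regular. Let p be the pumping length given by the pumping lemma.
Let q be a prime with q ≥ p+2 (infinitely many primes exist), and take w = a^q ∈ L with |w| = q ≥ p.
Write w = xyz as guaranteed by the lemma, with |xy| ≤ p and y is nonempty.
Then y = a^k for some k with 1 ≤ k ≤ p.
Since 1 ≤ k ≤ p, |xz| = q-k. Pump with i = q+1: |xy^{q+1}z| = (q-k)+(q+1)k = q+qk = q(1+k), which is composite (both factors ≥ 2). So xy^{q+1}z = a^{q(1+k)} ∉ L.
Contradiction. Therefore L is not regular.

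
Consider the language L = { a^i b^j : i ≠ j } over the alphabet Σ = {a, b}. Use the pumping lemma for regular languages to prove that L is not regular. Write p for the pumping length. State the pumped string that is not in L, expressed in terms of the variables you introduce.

Assume L is regular; let p be its pumping constant.
Choose w = a^p b^{p+p!}. Since p ≠ p+p!, w ∈ L; and |w| ≥ p.
Write w = xyz as guaranteed by the lemma, with |xy| ≤ p and y is nonempty.
Because |xy| ≤ p and w begins with p copies of a, we have y = a^k with 1 ≤ k ≤ p.
Since 1 ≤ k ≤ p, k divides p!; set t = 1 + p!/k. Then xy^t z has p + (p!/k)·k = p + p! copies of a. Now the a-count equals the b-count, so i ≠ j fails. So xy^t z = a^{p+p!} b^{p+p!} ∉ L.
This is a contradiction; hence L is not regular.

a^{p+p!} b^{p+p!}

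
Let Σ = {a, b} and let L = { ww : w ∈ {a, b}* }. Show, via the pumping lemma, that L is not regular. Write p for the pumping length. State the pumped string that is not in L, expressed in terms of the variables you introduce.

Assume L is regular; let p be its pumping constant.
Take w = a^p b^p a^p b^p = uu where u = a^pb^p; then w ∈ L and |w| = 4p ≥ p.
The pumping lemma gives a decomposition w = xyz where |xy| ≤ p and |y| ≥ 1.
The first p characters of w are a's, so xy (and hence y) consists only of a's. Write y = a^k, 1 ≤ k ≤ p.
Pump with i = 2: xy^2z = a^{p+k} b^p a^p b^p, of length 4p+k. Suppose this equals vv. The string starts with a and ends with b, so v does too; thus the boundary between the two copies of v is a b→a transition. There is exactly one such transition, at position 2p+k, so |v| = 2p+k and |vv| = 4p+2k ≠ 4p+k since k ≥ 1. So xy^2z ∉ L.
This contradicts the pumping lemma, so L is not regular.

a^{p+k} b^p a^p b^p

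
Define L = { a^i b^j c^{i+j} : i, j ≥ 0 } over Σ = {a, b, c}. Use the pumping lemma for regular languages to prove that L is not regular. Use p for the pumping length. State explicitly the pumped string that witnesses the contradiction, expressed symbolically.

Assume L is regular; let p be its pumping constant.
Take w = a^p b^p c^{2p} ∈ L (with i=j=p, i+j=2p), |w| = 4p ≥ p.
Write w = xyz as guaranteed by the lemma, with |xy| ≤ p and y is nonempty.
Because |xy| ≤ p and w begins with p copies of a, we have y = a^k with 1 ≤ k ≤ p.
Consider xy^2z = a^{p+k} b^p c^{2p}. Now the a- and b-counts sum to 2p+k, but the c-count is 2p ≠ 2p+k. So xy^2z ∉ L.
This is a contradiction; hence L is not regular.

a^{p+k} b^p c^{2p}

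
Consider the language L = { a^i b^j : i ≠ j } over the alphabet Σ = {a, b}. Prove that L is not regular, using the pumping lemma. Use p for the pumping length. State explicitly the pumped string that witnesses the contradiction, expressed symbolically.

Suppose for contradiction that L is regular, and let p be the pumping length.
Choose w = a^p b^{p+p!}. Since p ≠ p+p!, w ∈ L; and |w| ≥ p.
The pumping lemma gives a decomposition w = xyz where |xy| ≤ p and |y| > 0.
Because |xy| ≤ p and w begins with p copies of a, we have y = a^k with 1 ≤ k ≤ p.
Since 1 ≤ k ≤ p, k divides p!; set t = 1 + p!/k. Then xy^t z has p + (p!/k)·k = p + p! copies of a. Now the a-count equals the b-count, so i ≠ j fails. So xy^t z = a^{p+p!} b^{p+p!} ∉ L.
This contradicts the pumping lemma, so L is not regular.

a^{p+p!} b^{p+p!}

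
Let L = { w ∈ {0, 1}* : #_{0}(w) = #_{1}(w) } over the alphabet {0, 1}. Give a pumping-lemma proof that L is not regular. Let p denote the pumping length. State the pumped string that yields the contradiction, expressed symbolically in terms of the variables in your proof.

Assume L is regular; let p be its pumping constant.
Choose w = 0^p 1^p ∈ L with |w| = 2p ≥ p.
By the pumping lemma, w = xyz with |xy| ≤ p and |y| ≥ 1.
The first p characters of w are 0's, so xy (and hence y) consists only of 0's. Write y = 0^k, 1 ≤ k ≤ p.
Pump with i = 2: xy^2z = 0^{p+k} 1^p has p+k occurrences of 0 but only p of 1. Since k ≥ 1 the counts differ, so xy^2z ∉ L.
This contradicts the pumping lemma, so L is not regular.

0^{p+k} 1^p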